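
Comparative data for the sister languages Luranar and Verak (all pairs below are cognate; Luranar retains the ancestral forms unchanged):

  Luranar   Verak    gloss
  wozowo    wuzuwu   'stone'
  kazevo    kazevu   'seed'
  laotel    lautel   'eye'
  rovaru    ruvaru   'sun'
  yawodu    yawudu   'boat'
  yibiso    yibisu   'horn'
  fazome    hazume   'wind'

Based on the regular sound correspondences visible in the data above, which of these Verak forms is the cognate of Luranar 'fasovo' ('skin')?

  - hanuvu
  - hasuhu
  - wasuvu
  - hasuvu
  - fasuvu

fazome ~ hazume — Luranar f corresponds to Verak h word-initially before a back vowel.
rovaru ~ ruvaru — Luranar o corresponds to Verak u after a consonant, before a labial obstruent.
wozowo ~ wuzuwu, kazevo ~ kazevu — Luranar o corresponds to Verak u word-finally.
Applying these to Luranar 'fasovo':
  fasovo → hasovo   (f→h word-initially before a back vowel)
  hasovo → hasuvo   (o→u after a consonant, before a labial obstruent)
  hasuvo → hasuvu   (o→u word-finally)
So the Verak cognate is 'hasuvu'.

hasuvu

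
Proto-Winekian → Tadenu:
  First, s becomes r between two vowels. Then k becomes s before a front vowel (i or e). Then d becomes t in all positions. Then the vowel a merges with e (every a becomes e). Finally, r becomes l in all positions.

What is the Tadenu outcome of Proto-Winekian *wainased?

Tadenu: *wainased
  wainased → wainared   [rhotacism]
  wainared (rule 2 does not apply)
  wainared → wainaret   [unconditioned shift]
  wainaret → weineret   [vowel merger]
  weineret → weinelet   [unconditioned shift]
  giving Tadenu weinelet.

weinelet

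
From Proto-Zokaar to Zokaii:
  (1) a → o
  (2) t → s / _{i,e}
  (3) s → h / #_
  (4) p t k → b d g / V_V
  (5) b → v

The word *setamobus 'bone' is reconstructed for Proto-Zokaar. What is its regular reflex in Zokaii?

hedomovus

Zokaii: start from *setamobus.
  rule 1 (vowel merger): setamobus → setomobus
  rule 2: no change — setomobus
  rule 3 (debuccalisation): setomobus → hetomobus
  rule 4 (intervocalic voicing): hetomobus → hedomobus
  rule 5 (unconditioned shift): hedomobus → hedomovus
  ⇒ Zokaii hedomovus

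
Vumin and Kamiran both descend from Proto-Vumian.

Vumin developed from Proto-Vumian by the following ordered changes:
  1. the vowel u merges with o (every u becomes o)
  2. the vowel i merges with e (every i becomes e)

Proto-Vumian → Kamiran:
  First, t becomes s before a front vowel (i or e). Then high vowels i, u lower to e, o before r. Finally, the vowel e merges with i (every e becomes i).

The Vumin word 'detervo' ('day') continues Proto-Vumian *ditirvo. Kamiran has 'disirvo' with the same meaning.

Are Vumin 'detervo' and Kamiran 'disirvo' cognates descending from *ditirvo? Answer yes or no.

Derive the expected Kamiran reflex of *ditirvo:
Kamiran: *ditirvo > disirvo > diservo > disirvo  (by palatalisation, pre-rhotic lowering, vowel merger)
Kamiran 'disirvo' matches the regular reflex exactly, so the pair is cognate.

yes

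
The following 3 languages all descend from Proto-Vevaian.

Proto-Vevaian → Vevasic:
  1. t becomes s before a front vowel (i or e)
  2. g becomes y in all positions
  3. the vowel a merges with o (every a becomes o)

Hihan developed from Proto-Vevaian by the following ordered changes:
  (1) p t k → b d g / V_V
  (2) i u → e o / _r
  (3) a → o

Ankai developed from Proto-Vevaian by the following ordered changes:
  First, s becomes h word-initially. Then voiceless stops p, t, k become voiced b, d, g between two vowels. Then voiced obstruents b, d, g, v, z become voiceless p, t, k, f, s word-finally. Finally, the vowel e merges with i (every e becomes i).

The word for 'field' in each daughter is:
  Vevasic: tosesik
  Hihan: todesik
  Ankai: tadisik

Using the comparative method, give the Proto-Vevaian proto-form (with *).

*tatesik

Position 2: Vevasic has o, Hihan has o, Ankai has a. Ankai preserves a here (none of its changes turn any other segment into a), so the proto-segment is *a.
Position 3: Vevasic has s, Hihan has d, Ankai has d. Taking the neighbouring segments as reconstructed: Vevasic s could go back to *t or *s; Hihan d could go back to *t or *d; Ankai d could go back to *t or *d — the one source consistent with every daughter is *t.
Verify the candidate proto-form against each daughter:
Vevasic: start from *tatesik.
  rule 1 (palatalisation): tatesik → tasesik
  rule 2: no change — tasesik
  rule 3 (vowel merger): tasesik → tosesik
  ⇒ Vevasic tosesik
Hihan: *tatesik > tadesik > todesik  (by intervocalic voicing, vowel merger)
Ankai: *tatesik
  tatesik (rule 1 does not apply)
  tatesik → tadesik   [intervocalic voicing]
  tadesik (rule 3 does not apply)
  tadesik → tadisik   [vowel merger]
  giving Ankai tadisik.
No other proto-form is consistent with every reflex, so the reconstruction is *tatesik.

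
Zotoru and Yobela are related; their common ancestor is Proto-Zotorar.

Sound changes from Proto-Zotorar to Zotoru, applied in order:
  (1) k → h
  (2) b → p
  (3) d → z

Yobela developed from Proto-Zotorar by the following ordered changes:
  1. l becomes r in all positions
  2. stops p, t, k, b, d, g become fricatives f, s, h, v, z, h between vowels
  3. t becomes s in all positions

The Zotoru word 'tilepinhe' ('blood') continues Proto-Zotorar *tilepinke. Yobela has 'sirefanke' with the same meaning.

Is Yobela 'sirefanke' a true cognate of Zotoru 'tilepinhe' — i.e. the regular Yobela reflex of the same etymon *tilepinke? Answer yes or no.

Derive the expected Yobela reflex of *tilepinke:
Yobela: *tilepinke > tirepinke > tirefinke > sirefinke  (by unconditioned shift, intervocalic lenition, unconditioned shift)
The regular Yobela reflex would be 'sirefinke', but the attested form is 'sirefanke'. The correspondence is irregular, so they are not cognates (the Yobela form has a different source).

no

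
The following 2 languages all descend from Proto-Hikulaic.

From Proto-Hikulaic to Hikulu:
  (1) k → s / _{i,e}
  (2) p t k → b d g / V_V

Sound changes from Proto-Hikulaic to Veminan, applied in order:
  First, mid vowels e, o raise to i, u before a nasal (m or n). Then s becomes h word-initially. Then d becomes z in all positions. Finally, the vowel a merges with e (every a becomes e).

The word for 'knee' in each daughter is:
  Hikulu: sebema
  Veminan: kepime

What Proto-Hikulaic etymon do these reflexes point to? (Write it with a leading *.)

Position 6: Hikulu has a, Veminan has e. Hikulu preserves a here (none of its changes turn any other segment into a), so the proto-segment is *a.
Position 4: Hikulu has e, Veminan has i. Hikulu preserves e here (none of its changes turn any other segment into e), so the proto-segment is *e.
Continuing position by position gives *kepema; check it forward:
Hikulu: start from *kepema.
  rule 1 (palatalisation): kepema → sepema
  rule 2 (intervocalic voicing): sepema → sebema
  ⇒ Hikulu sebema
Veminan: *kepema > kepima > kepime  (by pre-nasal raising, vowel merger)
Only *kepema yields all of Hikulu sebema, Veminan kepime.

*kepema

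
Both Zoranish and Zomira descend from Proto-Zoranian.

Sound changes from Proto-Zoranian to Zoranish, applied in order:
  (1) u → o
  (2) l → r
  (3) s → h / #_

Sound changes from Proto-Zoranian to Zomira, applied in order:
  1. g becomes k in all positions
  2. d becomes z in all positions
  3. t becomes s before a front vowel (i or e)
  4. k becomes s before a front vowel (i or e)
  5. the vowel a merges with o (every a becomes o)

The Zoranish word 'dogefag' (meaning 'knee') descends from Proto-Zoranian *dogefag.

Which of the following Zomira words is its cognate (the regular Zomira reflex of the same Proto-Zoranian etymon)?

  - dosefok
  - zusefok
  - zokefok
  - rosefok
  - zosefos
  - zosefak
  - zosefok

Zomira: *dogefag
  dogefag → dokefak   [unconditioned shift]
  dokefak → zokefak   [unconditioned shift]
  zokefak (rule 3 does not apply)
  zokefak → zosefak   [palatalisation]
  zosefak → zosefok   [vowel merger]
  giving Zomira zosefok.

zosefok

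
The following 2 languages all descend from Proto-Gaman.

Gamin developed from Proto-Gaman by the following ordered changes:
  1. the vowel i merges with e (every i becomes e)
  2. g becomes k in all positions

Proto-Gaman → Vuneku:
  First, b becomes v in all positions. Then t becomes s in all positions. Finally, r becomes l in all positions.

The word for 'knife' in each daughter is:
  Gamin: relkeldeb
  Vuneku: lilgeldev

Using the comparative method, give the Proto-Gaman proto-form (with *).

Position 4: Gamin has k, Vuneku has g. Vuneku preserves g here (none of its changes turn any other segment into g), so the proto-segment is *g.
Position 9: Gamin has b, Vuneku has v. Gamin preserves b here (none of its changes turn any other segment into b), so the proto-segment is *b.
Position 2: Gamin has e, Vuneku has i. Vuneku preserves i here (none of its changes turn any other segment into i), so the proto-segment is *i.
This points to *rilgeldeb. Verify forward in each daughter:
Gamin: *rilgeldeb
  rilgeldeb → relgeldeb   [vowel merger]
  relgeldeb → relkeldeb   [unconditioned shift]
  giving Gamin relkeldeb.
Vuneku: *rilgeldeb > rilgeldev > lilgeldev  (by unconditioned shift, unconditioned shift)
No other proto-form is consistent with every reflex, so the reconstruction is *rilgeldeb.

*rilgeldeb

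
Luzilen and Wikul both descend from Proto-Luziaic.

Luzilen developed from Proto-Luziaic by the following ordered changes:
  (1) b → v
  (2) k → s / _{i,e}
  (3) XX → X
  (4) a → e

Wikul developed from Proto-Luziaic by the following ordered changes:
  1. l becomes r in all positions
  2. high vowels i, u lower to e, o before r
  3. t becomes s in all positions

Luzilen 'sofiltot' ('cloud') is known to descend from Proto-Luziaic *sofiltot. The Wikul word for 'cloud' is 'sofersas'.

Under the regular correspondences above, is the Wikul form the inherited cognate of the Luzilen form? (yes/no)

no

Derive the expected Wikul reflex of *sofiltot:
Wikul: *sofiltot
  sofiltot → sofirtot   [unconditioned shift]
  sofirtot → sofertot   [pre-rhotic lowering]
  sofertot → sofersos   [unconditioned shift]
  giving Wikul sofersos.
The regular Wikul reflex would be 'sofersos', but the attested form is 'sofersas'. The correspondence is irregular, so they are not cognates (the Wikul form has a different source).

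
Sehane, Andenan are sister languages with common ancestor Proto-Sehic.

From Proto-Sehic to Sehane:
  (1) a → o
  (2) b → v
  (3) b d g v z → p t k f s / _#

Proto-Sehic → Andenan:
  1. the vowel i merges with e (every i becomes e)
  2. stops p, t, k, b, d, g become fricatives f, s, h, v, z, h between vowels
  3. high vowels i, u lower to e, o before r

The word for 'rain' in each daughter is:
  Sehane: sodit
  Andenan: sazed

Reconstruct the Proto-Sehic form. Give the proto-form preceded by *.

Position 5: Sehane has t, Andenan has d. Andenan preserves d here (none of its changes turn any other segment into d), so the proto-segment is *d.
Position 3: Sehane has d, Andenan has z. Sehane preserves d here (none of its changes turn any other segment into d), so the proto-segment is *d.
Position 2: Sehane has o, Andenan has a. Andenan preserves a here (none of its changes turn any other segment into a), so the proto-segment is *a.
Verify the candidate proto-form against each daughter:
Sehane: *sadid > sodid > sodit  (by vowel merger, final devoicing)
Andenan: *sadid
  sadid → saded   [vowel merger]
  saded → sazed   [intervocalic lenition]
  sazed (rule 3 does not apply)
  giving Andenan sazed.
No other proto-form is consistent with every reflex, so the reconstruction is *sadid.

*sadid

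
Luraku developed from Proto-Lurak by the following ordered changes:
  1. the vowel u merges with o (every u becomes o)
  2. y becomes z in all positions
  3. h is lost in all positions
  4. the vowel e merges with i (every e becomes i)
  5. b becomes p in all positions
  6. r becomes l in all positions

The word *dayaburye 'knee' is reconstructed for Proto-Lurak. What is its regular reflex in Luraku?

Luraku: start from *dayaburye.
  rule 1 (vowel merger): dayaburye → dayaborye
  rule 2 (unconditioned shift): dayaborye → dazaborze
  rule 3: no change — dazaborze
  rule 4 (vowel merger): dazaborze → dazaborzi
  rule 5 (unconditioned shift): dazaborzi → dazaporzi
  rule 6 (unconditioned shift): dazaporzi → dazapolzi
  ⇒ Luraku dazapolzi

dazapolzi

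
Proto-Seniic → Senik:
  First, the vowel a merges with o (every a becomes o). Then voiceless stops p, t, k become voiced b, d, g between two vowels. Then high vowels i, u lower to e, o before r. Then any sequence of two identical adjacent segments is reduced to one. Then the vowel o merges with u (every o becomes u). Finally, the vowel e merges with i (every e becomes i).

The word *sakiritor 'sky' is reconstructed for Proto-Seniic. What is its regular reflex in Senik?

sugiridur

Senik: start from *sakiritor.
  rule 1 (vowel merger): sakiritor → sokiritor
  rule 2 (intervocalic voicing): sokiritor → sogiridor
  rule 3 (pre-rhotic lowering): sogiridor → sogeridor
  rule 4: no change — sogeridor
  rule 5 (vowel merger): sogeridor → sugeridur
  rule 6 (vowel merger): sugeridur → sugiridur
  ⇒ Senik sugiridur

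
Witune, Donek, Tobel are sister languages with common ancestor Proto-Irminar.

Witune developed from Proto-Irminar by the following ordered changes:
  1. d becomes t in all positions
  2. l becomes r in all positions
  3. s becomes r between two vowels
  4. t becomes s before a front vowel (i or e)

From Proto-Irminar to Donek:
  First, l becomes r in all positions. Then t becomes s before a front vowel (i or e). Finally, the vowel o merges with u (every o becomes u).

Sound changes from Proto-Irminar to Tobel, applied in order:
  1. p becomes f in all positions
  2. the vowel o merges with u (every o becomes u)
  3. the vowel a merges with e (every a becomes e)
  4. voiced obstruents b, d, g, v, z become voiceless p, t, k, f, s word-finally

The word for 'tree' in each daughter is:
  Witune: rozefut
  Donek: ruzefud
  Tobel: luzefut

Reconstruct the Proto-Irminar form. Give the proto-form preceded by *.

Position 7: Witune has t, Donek has d, Tobel has t. Donek preserves d here (none of its changes turn any other segment into d), so the proto-segment is *d.
Position 2: Witune has o, Donek has u, Tobel has u. Witune preserves o here (none of its changes turn any other segment into o), so the proto-segment is *o.
This points to *lozefud. Verify forward in each daughter:
Witune: *lozefud
  lozefud → lozefut   [unconditioned shift]
  lozefut → rozefut   [unconditioned shift]
  rozefut (rule 3 does not apply)
  rozefut (rule 4 does not apply)
  giving Witune rozefut.
Donek: start from *lozefud.
  rule 1 (unconditioned shift): lozefud → rozefud
  rule 2: no change — rozefud
  rule 3 (vowel merger): rozefud → ruzefud
  ⇒ Donek ruzefud
Tobel: *lozefud
  lozefud (rule 1 does not apply)
  lozefud → luzefud   [vowel merger]
  luzefud (rule 3 does not apply)
  luzefud → luzefut   [final devoicing]
  giving Tobel luzefut.
No other proto-form is consistent with every reflex, so the reconstruction is *lozefud.

*lozefud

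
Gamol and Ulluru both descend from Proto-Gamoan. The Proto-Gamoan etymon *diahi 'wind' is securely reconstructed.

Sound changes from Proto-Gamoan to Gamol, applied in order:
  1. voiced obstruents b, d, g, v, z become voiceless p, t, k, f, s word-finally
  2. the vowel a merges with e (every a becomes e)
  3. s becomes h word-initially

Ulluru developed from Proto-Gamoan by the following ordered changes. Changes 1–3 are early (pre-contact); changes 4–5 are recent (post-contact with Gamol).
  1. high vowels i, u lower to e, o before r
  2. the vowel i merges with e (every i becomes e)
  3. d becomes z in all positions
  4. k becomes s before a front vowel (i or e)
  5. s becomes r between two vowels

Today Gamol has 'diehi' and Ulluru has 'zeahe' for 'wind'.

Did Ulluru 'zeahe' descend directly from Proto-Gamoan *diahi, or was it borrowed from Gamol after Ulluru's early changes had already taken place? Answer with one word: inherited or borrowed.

inherited

If inherited, *diahi would pass through all of Ulluru's changes:
Ulluru: *diahi > deahe > zeahe  (by vowel merger, unconditioned shift)
If borrowed from Gamol 'diehi' after the early changes, it would undergo only the recent ones:
  rule 4 (palatalisation): no change (diehi)
  rule 5 (rhotacism): no change (diehi)
  ⇒ as a loan: diehi
Ulluru 'zeahe' matches the inherited outcome exactly, so it is an inherited cognate, not a loan.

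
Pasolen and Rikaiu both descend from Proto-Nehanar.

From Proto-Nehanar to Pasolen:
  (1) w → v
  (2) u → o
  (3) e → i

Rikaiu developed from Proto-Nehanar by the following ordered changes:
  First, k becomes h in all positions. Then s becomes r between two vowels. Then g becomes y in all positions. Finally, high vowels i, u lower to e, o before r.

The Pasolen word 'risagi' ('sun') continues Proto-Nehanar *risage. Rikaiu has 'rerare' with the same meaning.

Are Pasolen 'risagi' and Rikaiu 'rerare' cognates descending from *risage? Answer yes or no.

no

Derive the expected Rikaiu reflex of *risage:
Rikaiu: start from *risage.
  rule 1: no change — risage
  rule 2 (rhotacism): risage → rirage
  rule 3 (unconditioned shift): rirage → riraye
  rule 4 (pre-rhotic lowering): riraye → reraye
  ⇒ Rikaiu reraye
The regular Rikaiu reflex would be 'reraye', but the attested form is 'rerare'. The correspondence is irregular, so they are not cognates (the Rikaiu form has a different source).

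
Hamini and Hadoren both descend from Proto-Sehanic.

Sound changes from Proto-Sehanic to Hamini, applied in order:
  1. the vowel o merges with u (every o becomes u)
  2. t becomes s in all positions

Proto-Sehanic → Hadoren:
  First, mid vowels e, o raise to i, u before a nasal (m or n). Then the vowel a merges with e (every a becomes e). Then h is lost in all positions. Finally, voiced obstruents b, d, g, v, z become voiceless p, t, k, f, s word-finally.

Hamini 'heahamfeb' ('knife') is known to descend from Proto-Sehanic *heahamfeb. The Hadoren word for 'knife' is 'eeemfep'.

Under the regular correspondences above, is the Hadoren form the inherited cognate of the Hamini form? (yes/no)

yes

Derive the expected Hadoren reflex of *heahamfeb:
Hadoren: start from *heahamfeb.
  rule 1: no change — heahamfeb
  rule 2 (vowel merger): heahamfeb → heehemfeb
  rule 3 (h-loss): heehemfeb → eeemfeb
  rule 4 (final devoicing): eeemfeb → eeemfep
  ⇒ Hadoren eeemfep
Hadoren 'eeemfep' matches the regular reflex exactly, so the pair is cognate.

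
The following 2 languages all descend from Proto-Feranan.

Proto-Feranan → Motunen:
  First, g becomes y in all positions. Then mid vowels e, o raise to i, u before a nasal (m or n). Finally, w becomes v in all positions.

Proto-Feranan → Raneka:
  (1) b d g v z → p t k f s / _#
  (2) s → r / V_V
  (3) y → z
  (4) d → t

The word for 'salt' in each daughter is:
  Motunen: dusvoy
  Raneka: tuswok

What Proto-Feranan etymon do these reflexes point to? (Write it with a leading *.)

*duswog

Position 1: Motunen has d, Raneka has t. Motunen preserves d here (none of its changes turn any other segment into d), so the proto-segment is *d.
Position 4: Motunen has v, Raneka has w. Raneka preserves w here (none of its changes turn any other segment into w), so the proto-segment is *w.
Position 6: Motunen has y, Raneka has k. Taking the neighbouring segments as reconstructed: Motunen y could go back to *g or *y; Raneka k could go back to *k or *g — the one source consistent with every daughter is *g.
Verify the candidate proto-form against each daughter:
Motunen: start from *duswog.
  rule 1 (unconditioned shift): duswog → duswoy
  rule 2: no change — duswoy
  rule 3 (unconditioned shift): duswoy → dusvoy
  ⇒ Motunen dusvoy
Raneka: *duswog
  duswog → duswok   [final devoicing]
  duswok (rule 2 does not apply)
  duswok (rule 3 does not apply)
  duswok → tuswok   [unconditioned shift]
  giving Raneka tuswok.
No other proto-form is consistent with every reflex, so the reconstruction is *duswog.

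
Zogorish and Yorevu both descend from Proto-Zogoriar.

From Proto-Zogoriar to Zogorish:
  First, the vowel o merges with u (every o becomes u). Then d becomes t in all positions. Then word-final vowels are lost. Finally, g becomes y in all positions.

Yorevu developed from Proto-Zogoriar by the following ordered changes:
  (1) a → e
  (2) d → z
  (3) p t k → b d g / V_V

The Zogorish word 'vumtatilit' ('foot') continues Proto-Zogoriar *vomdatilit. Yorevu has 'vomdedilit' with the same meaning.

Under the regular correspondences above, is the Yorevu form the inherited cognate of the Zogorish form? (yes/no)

Derive the expected Yorevu reflex of *vomdatilit:
Yorevu: *vomdatilit
  vomdatilit → vomdetilit   [vowel merger]
  vomdetilit → vomzetilit   [unconditioned shift]
  vomzetilit → vomzedilit   [intervocalic voicing]
  giving Yorevu vomzedilit.
The regular Yorevu reflex would be 'vomzedilit', but the attested form is 'vomdedilit'. The correspondence is irregular, so they are not cognates (the Yorevu form has a different source).

no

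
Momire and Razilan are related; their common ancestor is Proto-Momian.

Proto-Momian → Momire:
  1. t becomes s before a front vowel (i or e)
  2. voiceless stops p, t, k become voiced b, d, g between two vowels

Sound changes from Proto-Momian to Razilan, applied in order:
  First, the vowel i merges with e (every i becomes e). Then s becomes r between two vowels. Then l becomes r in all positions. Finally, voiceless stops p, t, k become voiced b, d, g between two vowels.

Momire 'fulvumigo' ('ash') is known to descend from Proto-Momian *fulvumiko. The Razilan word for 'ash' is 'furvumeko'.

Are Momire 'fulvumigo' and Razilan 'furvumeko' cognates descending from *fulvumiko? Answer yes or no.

no

Derive the expected Razilan reflex of *fulvumiko:
Razilan: *fulvumiko > fulvumeko > furvumeko > furvumego  (by vowel merger, unconditioned shift, intervocalic voicing)
The regular Razilan reflex would be 'furvumego', but the attested form is 'furvumeko'. The correspondence is irregular, so they are not cognates (the Razilan form has a different source).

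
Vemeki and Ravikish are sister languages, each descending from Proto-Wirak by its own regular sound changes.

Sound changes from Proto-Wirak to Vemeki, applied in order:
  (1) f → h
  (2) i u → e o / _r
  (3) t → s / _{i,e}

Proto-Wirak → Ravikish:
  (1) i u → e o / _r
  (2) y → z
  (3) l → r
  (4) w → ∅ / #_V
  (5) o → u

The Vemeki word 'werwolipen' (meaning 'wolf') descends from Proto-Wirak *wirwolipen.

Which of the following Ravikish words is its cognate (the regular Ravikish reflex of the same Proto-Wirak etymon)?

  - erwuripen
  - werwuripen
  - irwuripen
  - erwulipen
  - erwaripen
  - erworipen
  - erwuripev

erwuripen

Ravikish: start from *wirwolipen.
  rule 1 (pre-rhotic lowering): wirwolipen → werwolipen
  rule 2: no change — werwolipen
  rule 3 (unconditioned shift): werwolipen → werworipen
  rule 4 (glide loss): werworipen → erworipen
  rule 5 (vowel merger): erworipen → erwuripen
  ⇒ Ravikish erwuripen
Only 'erwuripen' matches the regular Ravikish development of *wirwolipen.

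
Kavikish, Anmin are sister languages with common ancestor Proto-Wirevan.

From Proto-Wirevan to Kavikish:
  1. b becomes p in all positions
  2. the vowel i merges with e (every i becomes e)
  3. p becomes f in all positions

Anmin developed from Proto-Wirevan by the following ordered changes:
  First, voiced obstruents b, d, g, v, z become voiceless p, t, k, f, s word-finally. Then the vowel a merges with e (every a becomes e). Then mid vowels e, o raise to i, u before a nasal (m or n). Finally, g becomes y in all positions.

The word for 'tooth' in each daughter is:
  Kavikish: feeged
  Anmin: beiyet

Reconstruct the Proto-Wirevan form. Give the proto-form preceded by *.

*beiged

Position 4: Kavikish has g, Anmin has y. Kavikish preserves g here (none of its changes turn any other segment into g), so the proto-segment is *g.
Position 1: Kavikish has f, Anmin has b. Anmin preserves b here (none of its changes turn any other segment into b), so the proto-segment is *b.
This points to *beiged. Verify forward in each daughter:
Kavikish: *beiged > peiged > peeged > feeged  (by unconditioned shift, vowel merger, unconditioned shift)
Anmin: *beiged
  beiged → beiget   [final devoicing]
  beiget (rule 2 does not apply)
  beiget (rule 3 does not apply)
  beiget → beiyet   [unconditioned shift]
  giving Anmin beiyet.
No other proto-form is consistent with every reflex, so the reconstruction is *beiged.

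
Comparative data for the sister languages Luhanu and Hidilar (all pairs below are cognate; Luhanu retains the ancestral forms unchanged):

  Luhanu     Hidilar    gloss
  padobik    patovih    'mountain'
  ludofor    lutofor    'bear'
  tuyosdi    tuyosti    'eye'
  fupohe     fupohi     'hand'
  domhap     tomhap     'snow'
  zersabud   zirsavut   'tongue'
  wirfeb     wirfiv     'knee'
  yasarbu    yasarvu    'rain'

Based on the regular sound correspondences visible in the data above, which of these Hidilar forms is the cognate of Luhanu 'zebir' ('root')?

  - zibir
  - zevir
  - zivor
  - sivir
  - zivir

zivir

wirfeb ~ wirfiv — Luhanu e corresponds to Hidilar i after a consonant, before a labial obstruent.
padobik ~ patovih — Luhanu b corresponds to Hidilar v between vowels (before a front vowel).
Applying these to Luhanu 'zebir':
  zebir → zibir   (e→i after a consonant, before a labial obstruent)
  zibir → zivir   (b→v between vowels (before a front vowel))
So the Hidilar cognate is 'zivir'.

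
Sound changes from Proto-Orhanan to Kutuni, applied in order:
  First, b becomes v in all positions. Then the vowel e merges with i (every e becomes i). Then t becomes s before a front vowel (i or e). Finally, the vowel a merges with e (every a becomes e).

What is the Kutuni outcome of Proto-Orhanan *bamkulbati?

vemkulvesi

Kutuni: *bamkulbati
  bamkulbati → vamkulvati   [unconditioned shift]
  vamkulvati (rule 2 does not apply)
  vamkulvati → vamkulvasi   [palatalisation]
  vamkulvasi → vemkulvesi   [vowel merger]
  giving Kutuni vemkulvesi.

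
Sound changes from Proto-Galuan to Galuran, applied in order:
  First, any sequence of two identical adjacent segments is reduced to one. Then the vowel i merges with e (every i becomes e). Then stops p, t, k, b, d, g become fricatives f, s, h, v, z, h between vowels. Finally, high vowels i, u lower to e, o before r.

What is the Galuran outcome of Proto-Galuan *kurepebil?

Galuran: *kurepebil > kurepebel > kurefevel > korefevel  (by vowel merger, intervocalic lenition, pre-rhotic lowering)

korefevel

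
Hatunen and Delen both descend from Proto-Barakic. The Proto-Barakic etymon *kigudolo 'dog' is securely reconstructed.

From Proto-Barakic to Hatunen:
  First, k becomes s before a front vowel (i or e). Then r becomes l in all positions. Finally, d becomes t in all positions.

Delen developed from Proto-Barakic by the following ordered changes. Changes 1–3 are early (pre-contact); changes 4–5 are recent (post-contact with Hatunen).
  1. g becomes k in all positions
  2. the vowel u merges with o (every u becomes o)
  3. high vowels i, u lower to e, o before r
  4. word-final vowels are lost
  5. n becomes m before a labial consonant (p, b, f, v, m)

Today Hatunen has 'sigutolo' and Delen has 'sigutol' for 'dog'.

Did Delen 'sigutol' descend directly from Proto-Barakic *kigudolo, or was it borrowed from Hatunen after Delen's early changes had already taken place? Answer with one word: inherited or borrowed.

borrowed

If inherited, *kigudolo would pass through all of Delen's changes:
Delen: *kigudolo > kikudolo > kikodolo > kikodol  (by unconditioned shift, vowel merger, apocope)
If borrowed from Hatunen 'sigutolo' after the early changes, it would undergo only the recent ones:
  rule 4 (apocope): sigutolo → sigutol
  rule 5 (nasal place assimilation): no change (sigutol)
  ⇒ as a loan: sigutol
Delen 'sigutol' matches the loan outcome 'sigutol', not the inherited 'kikodol' — it skipped the early Delen changes, so it was borrowed from Hatunen.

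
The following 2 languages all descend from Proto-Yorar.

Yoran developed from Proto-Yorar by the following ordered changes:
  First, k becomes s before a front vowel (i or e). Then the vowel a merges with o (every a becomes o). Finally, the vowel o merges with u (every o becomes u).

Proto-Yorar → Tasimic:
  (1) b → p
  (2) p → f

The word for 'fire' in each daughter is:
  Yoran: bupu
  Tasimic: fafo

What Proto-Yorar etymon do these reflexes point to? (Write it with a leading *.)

*bapo

Position 3: Yoran has p, Tasimic has f. Yoran preserves p here (none of its changes turn any other segment into p), so the proto-segment is *p.
Position 2: Yoran has u, Tasimic has a. Tasimic preserves a here (none of its changes turn any other segment into a), so the proto-segment is *a.
Verify the candidate proto-form against each daughter:
Yoran: *bapo
  bapo (rule 1 does not apply)
  bapo → bopo   [vowel merger]
  bopo → bupu   [vowel merger]
  giving Yoran bupu.
Tasimic: *bapo
  bapo → papo   [unconditioned shift]
  papo → fafo   [unconditioned shift]
  giving Tasimic fafo.
No other proto-form is consistent with every reflex, so the reconstruction is *bapo.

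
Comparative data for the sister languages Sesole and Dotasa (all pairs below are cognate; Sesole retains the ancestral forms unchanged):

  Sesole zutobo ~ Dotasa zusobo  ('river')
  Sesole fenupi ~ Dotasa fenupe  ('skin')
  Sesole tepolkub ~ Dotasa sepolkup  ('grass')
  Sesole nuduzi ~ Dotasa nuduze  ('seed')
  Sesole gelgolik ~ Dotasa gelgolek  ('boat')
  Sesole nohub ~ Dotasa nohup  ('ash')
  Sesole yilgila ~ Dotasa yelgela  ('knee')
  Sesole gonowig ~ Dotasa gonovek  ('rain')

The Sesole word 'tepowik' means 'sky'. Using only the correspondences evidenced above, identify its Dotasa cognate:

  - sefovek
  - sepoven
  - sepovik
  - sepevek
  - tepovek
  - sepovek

sepovek

tepolkub ~ sepolkup — Sesole t corresponds to Dotasa s word-initially before a front vowel.
gonowig ~ gonovek — Sesole w corresponds to Dotasa v between vowels (before a front vowel).
gelgolik ~ gelgolek, yilgila ~ yelgela — Sesole i corresponds to Dotasa e after a consonant, before a consonant other than r, m, n, p, b, f, v.
Applying these to Sesole 'tepowik':
  tepowik → sepowik   (t→s word-initially before a front vowel)
  sepowik → sepovik   (w→v between vowels (before a front vowel))
  sepovik → sepovek   (i→e after a consonant, before a consonant other than r, m, n, p, b, f, v)
So the Dotasa cognate is 'sepovek'.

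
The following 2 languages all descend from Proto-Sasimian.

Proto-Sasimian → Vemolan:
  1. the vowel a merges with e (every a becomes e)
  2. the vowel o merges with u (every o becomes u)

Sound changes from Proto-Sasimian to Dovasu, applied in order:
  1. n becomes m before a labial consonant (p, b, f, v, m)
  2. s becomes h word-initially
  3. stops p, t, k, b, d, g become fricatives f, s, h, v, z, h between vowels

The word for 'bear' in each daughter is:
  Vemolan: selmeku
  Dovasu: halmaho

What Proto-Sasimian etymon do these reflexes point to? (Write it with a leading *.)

*salmako

Position 7: Vemolan has u, Dovasu has o. Dovasu preserves o here (none of its changes turn any other segment into o), so the proto-segment is *o.
Position 2: Vemolan has e, Dovasu has a. Dovasu preserves a here (none of its changes turn any other segment into a), so the proto-segment is *a.
Position 1: Vemolan has s, Dovasu has h. Vemolan preserves s here (none of its changes turn any other segment into s), so the proto-segment is *s.
Verify the candidate proto-form against each daughter:
Vemolan: start from *salmako.
  rule 1 (vowel merger): salmako → selmeko
  rule 2 (vowel merger): selmeko → selmeku
  ⇒ Vemolan selmeku
Dovasu: *salmako
  salmako (rule 1 does not apply)
  salmako → halmako   [debuccalisation]
  halmako → halmaho   [intervocalic lenition]
  giving Dovasu halmaho.
Only *salmako yields all of Vemolan selmeku, Dovasu halmaho.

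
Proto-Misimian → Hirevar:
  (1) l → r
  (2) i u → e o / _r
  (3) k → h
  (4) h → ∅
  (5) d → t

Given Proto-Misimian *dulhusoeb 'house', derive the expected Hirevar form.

torusoeb

Hirevar: start from *dulhusoeb.
  rule 1 (unconditioned shift): dulhusoeb → durhusoeb
  rule 2 (pre-rhotic lowering): durhusoeb → dorhusoeb
  rule 3: no change — dorhusoeb
  rule 4 (h-loss): dorhusoeb → dorusoeb
  rule 5 (unconditioned shift): dorusoeb → torusoeb
  ⇒ Hirevar torusoeb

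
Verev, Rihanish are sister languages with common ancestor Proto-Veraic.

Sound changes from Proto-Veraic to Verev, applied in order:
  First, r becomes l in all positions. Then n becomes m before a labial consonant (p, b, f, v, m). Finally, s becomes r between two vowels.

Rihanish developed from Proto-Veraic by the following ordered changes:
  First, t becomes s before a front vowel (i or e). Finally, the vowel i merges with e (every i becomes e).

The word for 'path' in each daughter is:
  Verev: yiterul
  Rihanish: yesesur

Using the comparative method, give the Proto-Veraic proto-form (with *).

*yitesur

Position 7: Verev has l, Rihanish has r. Rihanish preserves r here (none of its changes turn any other segment into r), so the proto-segment is *r.
Position 5: Verev has r, Rihanish has s. In Verev, r can only continue *s, so the proto-segment is *s.
Position 2: Verev has i, Rihanish has e. Verev preserves i here (none of its changes turn any other segment into i), so the proto-segment is *i.
Verify the candidate proto-form against each daughter:
Verev: *yitesur
  yitesur → yitesul   [unconditioned shift]
  yitesul (rule 2 does not apply)
  yitesul → yiterul   [rhotacism]
  giving Verev yiterul.
Rihanish: start from *yitesur.
  rule 1 (palatalisation): yitesur → yisesur
  rule 2 (vowel merger): yisesur → yesesur
  ⇒ Rihanish yesesur
No other proto-form is consistent with every reflex, so the reconstruction is *yitesur.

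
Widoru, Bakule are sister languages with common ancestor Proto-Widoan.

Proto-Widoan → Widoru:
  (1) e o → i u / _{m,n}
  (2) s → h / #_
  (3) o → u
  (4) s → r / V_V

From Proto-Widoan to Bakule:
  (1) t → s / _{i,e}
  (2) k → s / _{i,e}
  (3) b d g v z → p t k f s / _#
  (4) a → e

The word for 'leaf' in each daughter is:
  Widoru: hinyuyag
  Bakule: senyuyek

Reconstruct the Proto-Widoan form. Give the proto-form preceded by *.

*senyuyag

Position 8: Widoru has g, Bakule has k. Widoru preserves g here (none of its changes turn any other segment into g), so the proto-segment is *g.
Position 2: Widoru has i, Bakule has e. Taking the neighbouring segments as reconstructed: Widoru i could go back to *e or *i; Bakule e could go back to *a or *e — the one source consistent with every daughter is *e.
Continuing position by position gives *senyuyag; check it forward:
Widoru: *senyuyag
  senyuyag → sinyuyag   [pre-nasal raising]
  sinyuyag → hinyuyag   [debuccalisation]
  hinyuyag (rule 3 does not apply)
  hinyuyag (rule 4 does not apply)
  giving Widoru hinyuyag.
Bakule: *senyuyag
  senyuyag (rule 1 does not apply)
  senyuyag (rule 2 does not apply)
  senyuyag → senyuyak   [final devoicing]
  senyuyak → senyuyek   [vowel merger]
  giving Bakule senyuyek.
Only *senyuyag yields all of Widoru hinyuyag, Bakule senyuyek.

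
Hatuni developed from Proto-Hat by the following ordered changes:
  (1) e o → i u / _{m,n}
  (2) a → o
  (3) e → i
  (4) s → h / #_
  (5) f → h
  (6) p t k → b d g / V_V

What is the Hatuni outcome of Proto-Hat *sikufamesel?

higuhomisil

Hatuni: *sikufamesel > sikufomesel > sikufomisil > hikufomisil > hikuhomisil > higuhomisil  (by vowel merger, vowel merger, debuccalisation, unconditioned shift, intervocalic voicing)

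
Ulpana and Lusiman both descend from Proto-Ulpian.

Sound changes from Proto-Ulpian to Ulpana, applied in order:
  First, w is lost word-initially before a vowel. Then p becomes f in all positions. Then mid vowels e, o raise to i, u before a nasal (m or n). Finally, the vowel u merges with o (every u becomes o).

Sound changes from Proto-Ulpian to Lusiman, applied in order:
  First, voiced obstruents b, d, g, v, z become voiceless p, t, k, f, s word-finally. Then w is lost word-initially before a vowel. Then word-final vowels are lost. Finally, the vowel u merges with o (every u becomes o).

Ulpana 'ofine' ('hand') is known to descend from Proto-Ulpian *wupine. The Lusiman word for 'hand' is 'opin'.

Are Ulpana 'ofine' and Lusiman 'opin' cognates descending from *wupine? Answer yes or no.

Derive the expected Lusiman reflex of *wupine:
Lusiman: *wupine
  wupine (rule 1 does not apply)
  wupine → upine   [glide loss]
  upine → upin   [apocope]
  upin → opin   [vowel merger]
  giving Lusiman opin.
Lusiman 'opin' matches the regular reflex exactly, so the pair is cognate.

yes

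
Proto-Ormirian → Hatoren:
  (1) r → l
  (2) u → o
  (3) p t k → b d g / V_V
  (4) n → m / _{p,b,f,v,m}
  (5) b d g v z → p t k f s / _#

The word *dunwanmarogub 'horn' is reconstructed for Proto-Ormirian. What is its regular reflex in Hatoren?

Hatoren: *dunwanmarogub
  dunwanmarogub → dunwanmalogub   [unconditioned shift]
  dunwanmalogub → donwanmalogob   [vowel merger]
  donwanmalogob (rule 3 does not apply)
  donwanmalogob → donwammalogob   [nasal place assimilation]
  donwammalogob → donwammalogop   [final devoicing]
  giving Hatoren donwammalogop.

donwammalogop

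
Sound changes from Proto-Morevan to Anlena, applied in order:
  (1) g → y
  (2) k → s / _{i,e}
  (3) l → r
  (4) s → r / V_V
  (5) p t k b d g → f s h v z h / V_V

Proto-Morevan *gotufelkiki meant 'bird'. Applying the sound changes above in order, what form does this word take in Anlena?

Anlena: start from *gotufelkiki.
  rule 1 (unconditioned shift): gotufelkiki → yotufelkiki
  rule 2 (palatalisation): yotufelkiki → yotufelsisi
  rule 3 (unconditioned shift): yotufelsisi → yotufersisi
  rule 4 (rhotacism): yotufersisi → yotufersiri
  rule 5 (intervocalic lenition): yotufersiri → yosufersiri
  ⇒ Anlena yosufersiri

yosufersiri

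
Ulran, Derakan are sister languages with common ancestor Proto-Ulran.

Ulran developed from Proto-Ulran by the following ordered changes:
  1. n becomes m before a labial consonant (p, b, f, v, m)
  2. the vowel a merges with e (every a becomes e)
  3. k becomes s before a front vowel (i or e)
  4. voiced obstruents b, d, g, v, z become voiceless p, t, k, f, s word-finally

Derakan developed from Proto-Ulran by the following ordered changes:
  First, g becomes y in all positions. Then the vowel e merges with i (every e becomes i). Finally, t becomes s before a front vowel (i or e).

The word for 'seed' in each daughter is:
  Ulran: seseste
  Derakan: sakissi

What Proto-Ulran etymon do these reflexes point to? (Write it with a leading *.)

Position 4: Ulran has e, Derakan has i. Taking the neighbouring segments as reconstructed: Ulran e could go back to *a or *e; Derakan i could go back to *e or *i — the one source consistent with every daughter is *e.
Position 2: Ulran has e, Derakan has a. Derakan preserves a here (none of its changes turn any other segment into a), so the proto-segment is *a.
Position 7: Ulran has e, Derakan has i. Taking the neighbouring segments as reconstructed: Ulran e could go back to *a or *e; Derakan i could go back to *e or *i — the one source consistent with every daughter is *e.
Verify the candidate proto-form against each daughter:
Ulran: *sakeste
  sakeste (rule 1 does not apply)
  sakeste → sekeste   [vowel merger]
  sekeste → seseste   [palatalisation]
  seseste (rule 4 does not apply)
  giving Ulran seseste.
Derakan: *sakeste > sakisti > sakissi  (by vowel merger, palatalisation)
No other proto-form is consistent with every reflex, so the reconstruction is *sakeste.

*sakeste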